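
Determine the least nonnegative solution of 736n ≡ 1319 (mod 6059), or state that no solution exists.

3517

gcd(6059, 736) = 1  (6059 = 8*736 + 171, 736 = 4*171 + 52, 171 = 3*52 + 15, 52 = 3*15 + 7, 15 = 2*7 + 1, 7 = 7*1).
1 divides 1319, so solutions exist.
Back-substituting, 736*(-815) + 6059*(99) = 1.
So 736*(-815) ≡ 1 (mod 6059); multiply by 1319: n ≡ -1074985 (mod 6059).
Smallest nonnegative: n = -1074985 mod 6059 = 3517.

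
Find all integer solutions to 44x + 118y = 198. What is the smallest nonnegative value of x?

gcd(118, 44):
  118 = 2*44 + 30
  44 = 1*30 + 14
  30 = 2*14 + 2
  14 = 7*2
so gcd(118, 44) = 2.
2 divides 198, so solutions exist.
Back-substitute for Bézout coefficients:
  2 = 30 - 2*14
  ... = 44*(-8) + 118*(3)
Scale by 198/2 = 99: (x₀, y₀) = (-792, 297).
General solution: x = -792 + 59t, y = 297 - 22t for integer t.
x ≥ 0: smallest is -792 mod 59 = 34 (at t = 14), with y = -11.

34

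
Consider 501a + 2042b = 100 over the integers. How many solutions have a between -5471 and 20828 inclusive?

13

gcd(2042, 501):
  2042 = 4×501 + 38
  501 = 13×38 + 7
  38 = 5×7 + 3
  7 = 2×3 + 1
  3 = 3×1
so gcd(2042, 501) = 1.
Back-substitute for Bézout coefficients:
  1 = 7 - 2×3
  ... = 501×(591) + 2042×(-145)
Scale by 100: particular solution (59100, -14500); reduce a mod 2042: (1924, -472).
General solution: a = 1924 + 2042t, b = -472 - 501t for integer t.
-5471 ≤ 1924 + 2042t ≤ 20828 gives t ∈ [-3, 9], which is 13 values.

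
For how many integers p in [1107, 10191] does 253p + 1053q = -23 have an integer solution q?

gcd(1053, 253) = 1.
By Bézout, 253·(154) + 1053·(-37) = 1.
Particular solution: (670, -161).
General solution: p = 670 + 1053t, q = -161 - 253t for integer t.
1107 ≤ 670 + 1053t ≤ 10191 gives t ∈ [1, 9], which is 9 values.

9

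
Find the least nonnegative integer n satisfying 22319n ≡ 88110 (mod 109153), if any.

gcd(109153, 22319):
  109153 = 4·22319 + 19877
  22319 = 1·19877 + 2442
  19877 = 8·2442 + 341
  2442 = 7·341 + 55
  341 = 6·55 + 11
  55 = 5·11
so gcd(109153, 22319) = 11.
11 divides 88110, so solutions exist.
Back-substitute for Bézout coefficients:
  11 = 341 - 6·55
  ... = 22319·(-1922) + 109153·(393)
So 22319·(-1922) ≡ 11 (mod 109153); multiply by 8010: n ≡ -15395220 (mod 9923).
Smallest nonnegative: n = -15395220 mod 9923 = 5276.

5276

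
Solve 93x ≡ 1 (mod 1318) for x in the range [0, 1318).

411

gcd(1318, 93) = 1  (1318 = 14·93 + 16, 93 = 5·16 + 13, 16 = 1·13 + 3, 13 = 4·3 + 1, 3 = 3·1).
Back-substituting, 93·(411) + 1318·(-29) = 1.
So 93·411 ≡ 1 (mod 1318), and 411 mod 1318 = 411.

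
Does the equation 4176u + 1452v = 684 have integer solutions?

gcd(4176, 1452):
  4176 = 2×1452 + 1272
  1452 = 1×1272 + 180
  1272 = 7×180 + 12
  180 = 15×12
so gcd(4176, 1452) = 12.
12 divides 684, so integer solutions exist.

yes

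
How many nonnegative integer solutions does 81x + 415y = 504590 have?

15

gcd(415, 81):
  415 = 5×81 + 10
  81 = 8×10 + 1
  10 = 10×1
so gcd(415, 81) = 1.
Back-substitute for Bézout coefficients:
  1 = 81 - 8×10
  ... = 81×(41) + 415×(-8)
Scale by 504590: one solution is (20688190, -4036720). Reduce x mod 415: (25, 1211).
General: x = 25 + 415t, y = 1211 - 81t.
x ≥ 0 ⇒ t ≥ 0; y ≥ 0 ⇒ t ≤ 14. So t ∈ [0, 14]: 15 solutions.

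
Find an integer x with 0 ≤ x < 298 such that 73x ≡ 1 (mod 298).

gcd(298, 73) = 1  (298 = 4*73 + 6, 73 = 12*6 + 1, 6 = 6*1).
Back-substituting, 73*(49) + 298*(-12) = 1.
So 73*49 ≡ 1 (mod 298), and 49 mod 298 = 49.

49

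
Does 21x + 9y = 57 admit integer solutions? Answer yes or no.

yes

gcd(21, 9) = 3  (21 = 2×9 + 3, 9 = 3×3).
3 divides 57, so integer solutions exist.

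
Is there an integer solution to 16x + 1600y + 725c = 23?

yes

gcd(1600, 16):
  1600 = 100*16
so gcd(1600, 16) = 16.
gcd(16, 725) = 1.
1 divides 23, so integer solutions exist.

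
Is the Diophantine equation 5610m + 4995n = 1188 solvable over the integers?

no

gcd(5610, 4995) = 15  (5610 = 1×4995 + 615, 4995 = 8×615 + 75, 615 = 8×75 + 15, 75 = 5×15).
15 does not divide 1188 (remainder 3), so no integer solutions.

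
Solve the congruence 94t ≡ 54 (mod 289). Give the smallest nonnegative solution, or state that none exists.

142

gcd(289, 94) = 1  (289 = 3·94 + 7, 94 = 13·7 + 3, 7 = 2·3 + 1, 3 = 3·1).
1 divides 54, so solutions exist.
Back-substituting, 94·(-83) + 289·(27) = 1.
So 94·(-83) ≡ 1 (mod 289); multiply by 54: t ≡ -4482 (mod 289).
Smallest nonnegative: t = -4482 mod 289 = 142.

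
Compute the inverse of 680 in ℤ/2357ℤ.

1896

gcd(2357, 680) = 1  (2357 = 3*680 + 317, 680 = 2*317 + 46, 317 = 6*46 + 41, 46 = 1*41 + 5, 41 = 8*5 + 1, 5 = 5*1).
Back-substituting, 680*(-461) + 2357*(133) = 1.
So 680*-461 ≡ 1 (mod 2357), and -461 mod 2357 = 1896.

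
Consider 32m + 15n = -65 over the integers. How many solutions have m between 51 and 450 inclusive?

26

gcd(32, 15):
  32 = 2·15 + 2
  15 = 7·2 + 1
  2 = 2·1
so gcd(32, 15) = 1.
Back-substitute for Bézout coefficients:
  1 = 15 - 7·2
  ... = 32·(-7) + 15·(15)
Scale by -65: particular solution (455, -975); reduce m mod 15: (5, -15).
General solution: m = 5 + 15t, n = -15 - 32t for integer t.
51 ≤ 5 + 15t ≤ 450 gives t ∈ [4, 29], which is 26 values.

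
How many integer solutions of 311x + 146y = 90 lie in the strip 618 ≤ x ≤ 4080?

24

gcd(311, 146) = 1.
By Bézout, 311·(-23) + 146·(49) = 1.
Particular solution: (120, -255).
General solution: x = 120 + 146t, y = -255 - 311t for integer t.
618 ≤ 120 + 146t ≤ 4080 gives t ∈ [4, 27], which is 24 values.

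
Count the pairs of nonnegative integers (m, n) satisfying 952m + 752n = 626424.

gcd(952, 752):
  952 = 1*752 + 200
  752 = 3*200 + 152
  200 = 1*152 + 48
  152 = 3*48 + 8
  48 = 6*8
so gcd(952, 752) = 8.
Back-substitute for Bézout coefficients:
  8 = 152 - 3*48
  ... = 952*(-15) + 752*(19)
Scale by 78303: one solution is (-1174545, 1487757). Reduce m mod 94: (79, 733).
General: m = 79 + 94t, n = 733 - 119t.
m ≥ 0 ⇒ t ≥ 0; n ≥ 0 ⇒ t ≤ 6. So t ∈ [0, 6]: 7 solutions.

7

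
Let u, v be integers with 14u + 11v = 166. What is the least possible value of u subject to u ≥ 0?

4

gcd(14, 11):
  14 = 1*11 + 3
  11 = 3*3 + 2
  3 = 1*2 + 1
  2 = 2*1
so gcd(14, 11) = 1.
1 divides 166, so solutions exist.
Back-substitute for Bézout coefficients:
  1 = 3 - 1*2
  ... = 14*(4) + 11*(-5)
Scale by 166/1 = 166: (u₀, v₀) = (664, -830).
General solution: u = 664 + 11t, v = -830 - 14t for integer t.
u ≥ 0: smallest is 664 mod 11 = 4 (at t = -60), with v = 10.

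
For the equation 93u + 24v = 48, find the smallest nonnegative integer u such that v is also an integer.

0

gcd(93, 24) = 3  (93 = 3·24 + 21, 24 = 1·21 + 3, 21 = 7·3).
3 divides 48, so solutions exist.
Back-substituting, 93·(-1) + 24·(4) = 3.
Scale by 48/3 = 16: (u₀, v₀) = (-16, 64).
General solution: u = -16 + 8t, v = 64 - 31t for integer t.
u ≥ 0: smallest is -16 mod 8 = 0 (at t = 2), with v = 2.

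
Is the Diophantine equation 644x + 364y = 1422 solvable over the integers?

gcd(644, 364) = 28.
28 does not divide 1422 (remainder 22), so no integer solutions.

no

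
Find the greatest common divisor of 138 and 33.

3

gcd(138, 33):
  138 = 4·33 + 6
  33 = 5·6 + 3
  6 = 2·3
so gcd(138, 33) = 3.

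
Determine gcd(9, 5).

1

gcd(9, 5) = 1  (9 = 1·5 + 4, 5 = 1·4 + 1, 4 = 4·1).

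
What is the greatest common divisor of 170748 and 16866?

18

gcd(170748, 16866):
  170748 = 10·16866 + 2088
  16866 = 8·2088 + 162
  2088 = 12·162 + 144
  162 = 1·144 + 18
  144 = 8·18
so gcd(170748, 16866) = 18.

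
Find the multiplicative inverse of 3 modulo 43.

gcd(43, 3) = 1  (43 = 14×3 + 1, 3 = 3×1).
Back-substituting, 3×(-14) + 43×(1) = 1.
So 3×-14 ≡ 1 (mod 43), and -14 mod 43 = 29.

29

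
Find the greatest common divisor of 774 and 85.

1

gcd(774, 85) = 1  (774 = 9*85 + 9, 85 = 9*9 + 4, 9 = 2*4 + 1, 4 = 4*1).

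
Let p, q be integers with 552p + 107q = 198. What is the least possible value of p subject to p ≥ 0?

62

gcd(552, 107):
  552 = 5·107 + 17
  107 = 6·17 + 5
  17 = 3·5 + 2
  5 = 2·2 + 1
  2 = 2·1
so gcd(552, 107) = 1.
1 divides 198, so solutions exist.
Back-substitute for Bézout coefficients:
  1 = 5 - 2·2
  ... = 552·(-44) + 107·(227)
Scale by 198/1 = 198: (p₀, q₀) = (-8712, 44946).
General solution: p = -8712 + 107t, q = 44946 - 552t for integer t.
p ≥ 0: smallest is -8712 mod 107 = 62 (at t = 82), with q = -318.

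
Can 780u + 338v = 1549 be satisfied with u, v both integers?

no

gcd(780, 338) = 26  (780 = 2*338 + 104, 338 = 3*104 + 26, 104 = 4*26).
26 does not divide 1549 (remainder 15), so no integer solutions.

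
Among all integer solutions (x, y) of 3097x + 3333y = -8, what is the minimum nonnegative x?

gcd(3333, 3097) = 1.
1 divides -8, so solutions exist.
By Bézout, 3097*(805) + 3333*(-748) = 1.
Scale by -8/1 = -8: (x₀, y₀) = (-6440, 5984).
General solution: x = -6440 + 3333t, y = 5984 - 3097t for integer t.
x ≥ 0: smallest is -6440 mod 3333 = 226 (at t = 2), with y = -210.

226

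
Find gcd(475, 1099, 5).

1

gcd(1099, 475):
  1099 = 2*475 + 149
  475 = 3*149 + 28
  149 = 5*28 + 9
  28 = 3*9 + 1
  9 = 9*1
so gcd(1099, 475) = 1.
gcd(1, 5) = 1.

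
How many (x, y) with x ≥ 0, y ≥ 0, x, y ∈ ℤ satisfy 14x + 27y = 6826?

18

gcd(27, 14):
  27 = 1·14 + 13
  14 = 1·13 + 1
  13 = 13·1
so gcd(27, 14) = 1.
Back-substitute for Bézout coefficients:
  1 = 14 - 1·13
  ... = 14·(2) + 27·(-1)
Scale by 6826: one solution is (13652, -6826). Reduce x mod 27: (17, 244).
General: x = 17 + 27t, y = 244 - 14t.
x ≥ 0 ⇒ t ≥ 0; y ≥ 0 ⇒ t ≤ 17. So t ∈ [0, 17]: 18 solutions.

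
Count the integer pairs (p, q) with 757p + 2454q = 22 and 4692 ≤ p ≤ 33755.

12

gcd(2454, 757) = 1.
By Bézout, 757×(295) + 2454×(-91) = 1.
Particular solution: (1582, -488).
General solution: p = 1582 + 2454t, q = -488 - 757t for integer t.
4692 ≤ 1582 + 2454t ≤ 33755 gives t ∈ [2, 13], which is 12 values.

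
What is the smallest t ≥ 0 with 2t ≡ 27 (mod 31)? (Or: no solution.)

gcd(31, 2) = 1.
1 divides 27, so solutions exist.
By Bézout, 2·(-15) + 31·(1) = 1.
So 2·(-15) ≡ 1 (mod 31); multiply by 27: t ≡ -405 (mod 31).
Smallest nonnegative: t = -405 mod 31 = 29.

29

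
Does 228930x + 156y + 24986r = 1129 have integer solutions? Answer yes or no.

gcd(228930, 156):
  228930 = 1467·156 + 78
  156 = 2·78
so gcd(228930, 156) = 78.
gcd(78, 24986) = 26.
26 does not divide 1129 (remainder 11), so no integer solutions.

no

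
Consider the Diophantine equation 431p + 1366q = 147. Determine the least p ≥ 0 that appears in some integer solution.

967

gcd(1366, 431) = 1.
1 divides 147, so solutions exist.
By Bézout, 431*(-393) + 1366*(124) = 1.
Scale by 147/1 = 147: (p₀, q₀) = (-57771, 18228).
General solution: p = -57771 + 1366t, q = 18228 - 431t for integer t.
p ≥ 0: smallest is -57771 mod 1366 = 967 (at t = 43), with q = -305.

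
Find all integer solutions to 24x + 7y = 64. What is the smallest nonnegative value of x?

gcd(24, 7) = 1.
1 divides 64, so solutions exist.
By Bézout, 24*(-2) + 7*(7) = 1.
Scale by 64/1 = 64: (x₀, y₀) = (-128, 448).
General solution: x = -128 + 7t, y = 448 - 24t for integer t.
x ≥ 0: smallest is -128 mod 7 = 5 (at t = 19), with y = -8.

5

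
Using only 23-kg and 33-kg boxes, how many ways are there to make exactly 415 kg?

1

Need nonnegative integers with 23j + 33k = 415.
gcd(23, 33) = 1, and 23·(-10) + 33·(7) = 1.
So (j₀, k₀) = (-4150, 2905); general j = -4150 + 33t, k = 2905 - 23t.
j ≥ 0 ⇒ t ≥ 126; k ≥ 0 ⇒ t ≤ 126. That's 1 value of t.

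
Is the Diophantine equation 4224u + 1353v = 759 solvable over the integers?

gcd(4224, 1353) = 33  (4224 = 3×1353 + 165, 1353 = 8×165 + 33, 165 = 5×33).
33 divides 759, so integer solutions exist.

yes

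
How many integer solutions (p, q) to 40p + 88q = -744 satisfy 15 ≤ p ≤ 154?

13

gcd(88, 40) = 8.
By Bézout, 40×(-2) + 88×(1) = 8.
Particular solution: (10, -13).
General solution: p = 10 + 11t, q = -13 - 5t for integer t.
15 ≤ 10 + 11t ≤ 154 gives t ∈ [1, 13], which is 13 values.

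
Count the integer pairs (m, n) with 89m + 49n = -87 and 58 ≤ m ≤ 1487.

gcd(89, 49):
  89 = 1*49 + 40
  49 = 1*40 + 9
  40 = 4*9 + 4
  9 = 2*4 + 1
  4 = 4*1
so gcd(89, 49) = 1.
Back-substitute for Bézout coefficients:
  1 = 9 - 2*4
  ... = 89*(-11) + 49*(20)
Scale by -87: particular solution (957, -1740); reduce m mod 49: (26, -49).
General solution: m = 26 + 49t, n = -49 - 89t for integer t.
58 ≤ 26 + 49t ≤ 1487 gives t ∈ [1, 29], which is 29 values.

29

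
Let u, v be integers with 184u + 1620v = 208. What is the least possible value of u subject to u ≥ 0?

142

gcd(1620, 184) = 4.
4 divides 208, so solutions exist.
By Bézout, 184*(-44) + 1620*(5) = 4.
Scale by 208/4 = 52: (u₀, v₀) = (-2288, 260).
General solution: u = -2288 + 405t, v = 260 - 46t for integer t.
u ≥ 0: smallest is -2288 mod 405 = 142 (at t = 6), with v = -16.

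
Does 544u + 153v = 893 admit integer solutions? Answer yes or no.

gcd(544, 153):
  544 = 3·153 + 85
  153 = 1·85 + 68
  85 = 1·68 + 17
  68 = 4·17
so gcd(544, 153) = 17.
17 does not divide 893 (remainder 9), so no integer solutions.

no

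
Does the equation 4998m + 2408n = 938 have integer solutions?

gcd(4998, 2408) = 14  (4998 = 2·2408 + 182, 2408 = 13·182 + 42, 182 = 4·42 + 14, 42 = 3·14).
14 divides 938, so integer solutions exist.

yes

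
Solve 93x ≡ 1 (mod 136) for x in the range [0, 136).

gcd(136, 93) = 1.
By Bézout, 93*(-19) + 136*(13) = 1.
So 93*-19 ≡ 1 (mod 136), and -19 mod 136 = 117.

117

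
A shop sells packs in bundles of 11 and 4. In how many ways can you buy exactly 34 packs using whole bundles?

Need nonnegative integers with 11j + 4k = 34.
gcd(11, 4) = 1, and 11·(-1) + 4·(3) = 1.
So (j₀, k₀) = (-34, 102); general j = -34 + 4t, k = 102 - 11t.
j ≥ 0 ⇒ t ≥ 9; k ≥ 0 ⇒ t ≤ 9. That's 1 value of t.

1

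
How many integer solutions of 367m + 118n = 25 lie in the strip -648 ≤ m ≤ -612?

gcd(367, 118) = 1  (367 = 3*118 + 13, 118 = 9*13 + 1, 13 = 13*1).
Back-substituting, 367*(-9) + 118*(28) = 1.
Scale by 25: particular solution (-225, 700); reduce m mod 118: (11, -34).
General solution: m = 11 + 118t, n = -34 - 367t for integer t.
-648 ≤ 11 + 118t ≤ -612 gives t ∈ [-5, -6], which is 0 values.

0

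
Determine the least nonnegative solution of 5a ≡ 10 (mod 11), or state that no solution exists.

gcd(11, 5):
  11 = 2·5 + 1
  5 = 5·1
so gcd(11, 5) = 1.
1 divides 10, so solutions exist.
Back-substitute for Bézout coefficients:
  1 = 11 - 2·5
  ... = 5·(-2) + 11·(1)
So 5·(-2) ≡ 1 (mod 11); multiply by 10: a ≡ -20 (mod 11).
Smallest nonnegative: a = -20 mod 11 = 2.

2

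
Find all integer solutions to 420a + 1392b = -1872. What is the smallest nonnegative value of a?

32

gcd(1392, 420):
  1392 = 3·420 + 132
  420 = 3·132 + 24
  132 = 5·24 + 12
  24 = 2·12
so gcd(1392, 420) = 12.
12 divides -1872, so solutions exist.
Back-substitute for Bézout coefficients:
  12 = 132 - 5·24
  ... = 420·(-53) + 1392·(16)
Scale by -1872/12 = -156: (a₀, b₀) = (8268, -2496).
General solution: a = 8268 + 116t, b = -2496 - 35t for integer t.
a ≥ 0: smallest is 8268 mod 116 = 32 (at t = -71), with b = -11.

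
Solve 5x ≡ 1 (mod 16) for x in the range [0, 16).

gcd(16, 5) = 1.
By Bézout, 5*(-3) + 16*(1) = 1.
So 5*-3 ≡ 1 (mod 16), and -3 mod 16 = 13.

13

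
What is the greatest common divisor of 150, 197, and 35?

1

gcd(197, 150):
  197 = 1×150 + 47
  150 = 3×47 + 9
  47 = 5×9 + 2
  9 = 4×2 + 1
  2 = 2×1
so gcd(197, 150) = 1.
gcd(1, 35) = 1.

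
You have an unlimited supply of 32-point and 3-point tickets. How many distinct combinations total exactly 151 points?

Need nonnegative integers with 32j + 3k = 151.
gcd(32, 3) = 1, and 32·(-1) + 3·(11) = 1.
So (j₀, k₀) = (-151, 1661); general j = -151 + 3t, k = 1661 - 32t.
j ≥ 0 ⇒ t ≥ 51; k ≥ 0 ⇒ t ≤ 51. That's 1 value of t.

1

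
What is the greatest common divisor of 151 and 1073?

1

gcd(1073, 151) = 1  (1073 = 7×151 + 16, 151 = 9×16 + 7, 16 = 2×7 + 2, 7 = 3×2 + 1, 2 = 2×1).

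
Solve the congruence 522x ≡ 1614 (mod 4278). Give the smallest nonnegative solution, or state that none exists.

167

gcd(4278, 522) = 6  (4278 = 8·522 + 102, 522 = 5·102 + 12, 102 = 8·12 + 6, 12 = 2·6).
6 divides 1614, so solutions exist.
Back-substituting, 522·(-336) + 4278·(41) = 6.
So 522·(-336) ≡ 6 (mod 4278); multiply by 269: x ≡ -90384 (mod 713).
Smallest nonnegative: x = -90384 mod 713 = 167.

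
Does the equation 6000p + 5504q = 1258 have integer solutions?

gcd(6000, 5504) = 16  (6000 = 1×5504 + 496, 5504 = 11×496 + 48, 496 = 10×48 + 16, 48 = 3×16).
16 does not divide 1258 (remainder 10), so no integer solutions.

no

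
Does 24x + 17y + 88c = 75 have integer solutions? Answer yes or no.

gcd(24, 17):
  24 = 1×17 + 7
  17 = 2×7 + 3
  7 = 2×3 + 1
  3 = 3×1
so gcd(24, 17) = 1.
gcd(1, 88) = 1.
1 divides 75, so integer solutions exist.

yes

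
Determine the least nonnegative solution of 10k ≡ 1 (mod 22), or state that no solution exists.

gcd(22, 10) = 2  (22 = 2×10 + 2, 10 = 5×2).
2 does not divide 1, so the congruence has no solution.

no solution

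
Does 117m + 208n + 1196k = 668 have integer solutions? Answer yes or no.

gcd(208, 117) = 13  (208 = 1*117 + 91, 117 = 1*91 + 26, 91 = 3*26 + 13, 26 = 2*13).
gcd(13, 1196) = 13.
13 does not divide 668 (remainder 5), so no integer solutions.

no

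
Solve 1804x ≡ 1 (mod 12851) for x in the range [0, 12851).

8356

gcd(12851, 1804):
  12851 = 7×1804 + 223
  1804 = 8×223 + 20
  223 = 11×20 + 3
  20 = 6×3 + 2
  3 = 1×2 + 1
  2 = 2×1
so gcd(12851, 1804) = 1.
Back-substitute for Bézout coefficients:
  1 = 3 - 1×2
  ... = 1804×(-4495) + 12851×(631)
So 1804×-4495 ≡ 1 (mod 12851), and -4495 mod 12851 = 8356.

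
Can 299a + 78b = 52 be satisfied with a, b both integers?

yes

gcd(299, 78) = 13  (299 = 3·78 + 65, 78 = 1·65 + 13, 65 = 5·13).
13 divides 52, so integer solutions exist.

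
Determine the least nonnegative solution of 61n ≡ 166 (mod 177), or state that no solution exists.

142

gcd(177, 61):
  177 = 2*61 + 55
  61 = 1*55 + 6
  55 = 9*6 + 1
  6 = 6*1
so gcd(177, 61) = 1.
1 divides 166, so solutions exist.
Back-substitute for Bézout coefficients:
  1 = 55 - 9*6
  ... = 61*(-29) + 177*(10)
So 61*(-29) ≡ 1 (mod 177); multiply by 166: n ≡ -4814 (mod 177).
Smallest nonnegative: n = -4814 mod 177 = 142.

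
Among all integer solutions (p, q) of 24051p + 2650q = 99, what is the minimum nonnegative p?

1899

gcd(24051, 2650) = 1.
1 divides 99, so solutions exist.
By Bézout, 24051·(501) + 2650·(-4547) = 1.
Scale by 99/1 = 99: (p₀, q₀) = (49599, -450153).
General solution: p = 49599 + 2650t, q = -450153 - 24051t for integer t.
p ≥ 0: smallest is 49599 mod 2650 = 1899 (at t = -18), with q = -17235.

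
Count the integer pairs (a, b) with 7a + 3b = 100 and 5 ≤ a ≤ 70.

gcd(7, 3) = 1.
By Bézout, 7×(1) + 3×(-2) = 1.
Particular solution: (1, 31).
General solution: a = 1 + 3t, b = 31 - 7t for integer t.
5 ≤ 1 + 3t ≤ 70 gives t ∈ [2, 23], which is 22 values.

22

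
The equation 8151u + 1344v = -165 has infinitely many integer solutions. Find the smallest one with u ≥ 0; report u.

gcd(8151, 1344):
  8151 = 6*1344 + 87
  1344 = 15*87 + 39
  87 = 2*39 + 9
  39 = 4*9 + 3
  9 = 3*3
so gcd(8151, 1344) = 3.
3 divides -165, so solutions exist.
Back-substitute for Bézout coefficients:
  3 = 39 - 4*9
  ... = 8151*(-139) + 1344*(843)
Scale by -165/3 = -55: (u₀, v₀) = (7645, -46365).
General solution: u = 7645 + 448t, v = -46365 - 2717t for integer t.
u ≥ 0: smallest is 7645 mod 448 = 29 (at t = -17), with v = -176.

29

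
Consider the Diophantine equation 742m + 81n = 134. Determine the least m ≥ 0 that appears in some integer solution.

29

gcd(742, 81):
  742 = 9×81 + 13
  81 = 6×13 + 3
  13 = 4×3 + 1
  3 = 3×1
so gcd(742, 81) = 1.
1 divides 134, so solutions exist.
Back-substitute for Bézout coefficients:
  1 = 13 - 4×3
  ... = 742×(25) + 81×(-229)
Scale by 134/1 = 134: (m₀, n₀) = (3350, -30686).
General solution: m = 3350 + 81t, n = -30686 - 742t for integer t.
m ≥ 0: smallest is 3350 mod 81 = 29 (at t = -41), with n = -264.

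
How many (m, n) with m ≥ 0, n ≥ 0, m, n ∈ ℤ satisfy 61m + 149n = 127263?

14

gcd(149, 61) = 1.
By Bézout, 61·(22) + 149·(-9) = 1.
One solution: (76, 823).
General: m = 76 + 149t, n = 823 - 61t.
m ≥ 0 ⇒ t ≥ 0; n ≥ 0 ⇒ t ≤ 13. So t ∈ [0, 13]: 14 solutions.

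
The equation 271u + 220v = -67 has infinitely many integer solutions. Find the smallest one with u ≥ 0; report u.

gcd(271, 220) = 1.
1 divides -67, so solutions exist.
By Bézout, 271·(-69) + 220·(85) = 1.
Scale by -67/1 = -67: (u₀, v₀) = (4623, -5695).
General solution: u = 4623 + 220t, v = -5695 - 271t for integer t.
u ≥ 0: smallest is 4623 mod 220 = 3 (at t = -21), with v = -4.

3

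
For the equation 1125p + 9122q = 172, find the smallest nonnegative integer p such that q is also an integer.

gcd(9122, 1125):
  9122 = 8·1125 + 122
  1125 = 9·122 + 27
  122 = 4·27 + 14
  27 = 1·14 + 13
  14 = 1·13 + 1
  13 = 13·1
so gcd(9122, 1125) = 1.
1 divides 172, so solutions exist.
Back-substitute for Bézout coefficients:
  1 = 14 - 1·13
  ... = 1125·(-673) + 9122·(83)
Scale by 172/1 = 172: (p₀, q₀) = (-115756, 14276).
General solution: p = -115756 + 9122t, q = 14276 - 1125t for integer t.
p ≥ 0: smallest is -115756 mod 9122 = 2830 (at t = 13), with q = -349.

2830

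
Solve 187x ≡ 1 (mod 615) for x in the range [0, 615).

gcd(615, 187) = 1.
By Bézout, 187*(148) + 615*(-45) = 1.
So 187*148 ≡ 1 (mod 615), and 148 mod 615 = 148.

148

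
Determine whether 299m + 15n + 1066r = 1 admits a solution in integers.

yes

gcd(299, 15) = 1  (299 = 19×15 + 14, 15 = 1×14 + 1, 14 = 14×1).
gcd(1, 1066) = 1.
1 divides 1, so integer solutions exist.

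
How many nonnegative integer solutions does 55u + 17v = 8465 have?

9

gcd(55, 17) = 1.
By Bézout, 55*(-4) + 17*(13) = 1.
One solution: (4, 485).
General: u = 4 + 17t, v = 485 - 55t.
u ≥ 0 ⇒ t ≥ 0; v ≥ 0 ⇒ t ≤ 8. So t ∈ [0, 8]: 9 solutions.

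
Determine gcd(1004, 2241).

1

gcd(2241, 1004):
  2241 = 2·1004 + 233
  1004 = 4·233 + 72
  233 = 3·72 + 17
  72 = 4·17 + 4
  17 = 4·4 + 1
  4 = 4·1
so gcd(2241, 1004) = 1.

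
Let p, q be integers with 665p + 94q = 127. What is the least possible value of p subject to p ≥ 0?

gcd(665, 94) = 1.
1 divides 127, so solutions exist.
By Bézout, 665*(27) + 94*(-191) = 1.
Scale by 127/1 = 127: (p₀, q₀) = (3429, -24257).
General solution: p = 3429 + 94t, q = -24257 - 665t for integer t.
p ≥ 0: smallest is 3429 mod 94 = 45 (at t = -36), with q = -317.

45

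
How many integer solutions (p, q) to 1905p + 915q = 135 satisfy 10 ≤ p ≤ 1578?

26

gcd(1905, 915) = 15.
By Bézout, 1905×(-12) + 915×(25) = 15.
Particular solution: (14, -29).
General solution: p = 14 + 61t, q = -29 - 127t for integer t.
10 ≤ 14 + 61t ≤ 1578 gives t ∈ [0, 25], which is 26 values.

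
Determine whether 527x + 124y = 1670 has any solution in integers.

gcd(527, 124) = 31  (527 = 4×124 + 31, 124 = 4×31).
31 does not divide 1670 (remainder 27), so no integer solutions.

no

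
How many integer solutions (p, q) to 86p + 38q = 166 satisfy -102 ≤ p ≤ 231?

17

gcd(86, 38) = 2.
By Bézout, 86×(4) + 38×(-9) = 2.
Particular solution: (9, -16).
General solution: p = 9 + 19t, q = -16 - 43t for integer t.
-102 ≤ 9 + 19t ≤ 231 gives t ∈ [-5, 11], which is 17 values.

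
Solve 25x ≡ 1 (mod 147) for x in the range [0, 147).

gcd(147, 25) = 1  (147 = 5*25 + 22, 25 = 1*22 + 3, 22 = 7*3 + 1, 3 = 3*1).
Back-substituting, 25*(-47) + 147*(8) = 1.
So 25*-47 ≡ 1 (mod 147), and -47 mod 147 = 100.

100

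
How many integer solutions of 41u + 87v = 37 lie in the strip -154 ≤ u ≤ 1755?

gcd(87, 41) = 1  (87 = 2×41 + 5, 41 = 8×5 + 1, 5 = 5×1).
Back-substituting, 41×(17) + 87×(-8) = 1.
Scale by 37: particular solution (629, -296); reduce u mod 87: (20, -9).
General solution: u = 20 + 87t, v = -9 - 41t for integer t.
-154 ≤ 20 + 87t ≤ 1755 gives t ∈ [-2, 19], which is 22 values.

22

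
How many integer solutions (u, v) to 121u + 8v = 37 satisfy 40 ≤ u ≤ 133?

12

gcd(121, 8):
  121 = 15×8 + 1
  8 = 8×1
so gcd(121, 8) = 1.
Back-substitute for Bézout coefficients:
  1 = 121 - 15×8
  ... = 121×(1) + 8×(-15)
Scale by 37: particular solution (37, -555); reduce u mod 8: (5, -71).
General solution: u = 5 + 8t, v = -71 - 121t for integer t.
40 ≤ 5 + 8t ≤ 133 gives t ∈ [5, 16], which is 12 values.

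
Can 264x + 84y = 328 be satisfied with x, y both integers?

no

gcd(264, 84) = 12  (264 = 3*84 + 12, 84 = 7*12).
12 does not divide 328 (remainder 4), so no integer solutions.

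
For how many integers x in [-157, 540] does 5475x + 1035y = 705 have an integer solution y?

10

gcd(5475, 1035) = 15.
By Bézout, 5475*(-31) + 1035*(164) = 15.
Particular solution: (61, -322).
General solution: x = 61 + 69t, y = -322 - 365t for integer t.
-157 ≤ 61 + 69t ≤ 540 gives t ∈ [-3, 6], which is 10 values.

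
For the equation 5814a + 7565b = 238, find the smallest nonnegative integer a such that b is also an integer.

gcd(7565, 5814):
  7565 = 1×5814 + 1751
  5814 = 3×1751 + 561
  1751 = 3×561 + 68
  561 = 8×68 + 17
  68 = 4×17
so gcd(7565, 5814) = 17.
17 divides 238, so solutions exist.
Back-substitute for Bézout coefficients:
  17 = 561 - 8×68
  ... = 5814×(108) + 7565×(-83)
Scale by 238/17 = 14: (a₀, b₀) = (1512, -1162).
General solution: a = 1512 + 445t, b = -1162 - 342t for integer t.
a ≥ 0: smallest is 1512 mod 445 = 177 (at t = -3), with b = -136.

177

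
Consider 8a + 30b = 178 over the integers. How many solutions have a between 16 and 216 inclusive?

gcd(30, 8):
  30 = 3×8 + 6
  8 = 1×6 + 2
  6 = 3×2
so gcd(30, 8) = 2.
Back-substitute for Bézout coefficients:
  2 = 8 - 1×6
  ... = 8×(4) + 30×(-1)
Scale by 89: particular solution (356, -89); reduce a mod 15: (11, 3).
General solution: a = 11 + 15t, b = 3 - 4t for integer t.
16 ≤ 11 + 15t ≤ 216 gives t ∈ [1, 13], which is 13 values.

13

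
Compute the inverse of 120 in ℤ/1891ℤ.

457

gcd(1891, 120):
  1891 = 15×120 + 91
  120 = 1×91 + 29
  91 = 3×29 + 4
  29 = 7×4 + 1
  4 = 4×1
so gcd(1891, 120) = 1.
Back-substitute for Bézout coefficients:
  1 = 29 - 7×4
  ... = 120×(457) + 1891×(-29)
So 120×457 ≡ 1 (mod 1891), and 457 mod 1891 = 457.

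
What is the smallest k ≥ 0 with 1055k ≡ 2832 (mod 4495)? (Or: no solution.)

gcd(4495, 1055) = 5.
5 does not divide 2832, so the congruence has no solution.

no solution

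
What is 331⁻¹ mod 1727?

1607

gcd(1727, 331) = 1.
By Bézout, 331·(-120) + 1727·(23) = 1.
So 331·-120 ≡ 1 (mod 1727), and -120 mod 1727 = 1607.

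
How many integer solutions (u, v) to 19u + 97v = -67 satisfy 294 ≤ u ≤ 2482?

gcd(97, 19) = 1.
By Bézout, 19×(46) + 97×(-9) = 1.
Particular solution: (22, -5).
General solution: u = 22 + 97t, v = -5 - 19t for integer t.
294 ≤ 22 + 97t ≤ 2482 gives t ∈ [3, 25], which is 23 values.

23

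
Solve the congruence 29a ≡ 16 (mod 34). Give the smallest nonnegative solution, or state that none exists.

24

gcd(34, 29) = 1.
1 divides 16, so solutions exist.
By Bézout, 29*(-7) + 34*(6) = 1.
So 29*(-7) ≡ 1 (mod 34); multiply by 16: a ≡ -112 (mod 34).
Smallest nonnegative: a = -112 mod 34 = 24.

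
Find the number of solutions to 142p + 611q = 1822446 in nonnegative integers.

gcd(611, 142):
  611 = 4·142 + 43
  142 = 3·43 + 13
  43 = 3·13 + 4
  13 = 3·4 + 1
  4 = 4·1
so gcd(611, 142) = 1.
Back-substitute for Bézout coefficients:
  1 = 13 - 3·4
  ... = 142·(142) + 611·(-33)
Scale by 1822446: one solution is (258787332, -60140718). Reduce p mod 611: (115, 2956).
General: p = 115 + 611t, q = 2956 - 142t.
p ≥ 0 ⇒ t ≥ 0; q ≥ 0 ⇒ t ≤ 20. So t ∈ [0, 20]: 21 solutions.

21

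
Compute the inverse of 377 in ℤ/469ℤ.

gcd(469, 377) = 1  (469 = 1*377 + 92, 377 = 4*92 + 9, 92 = 10*9 + 2, 9 = 4*2 + 1, 2 = 2*1).
Back-substituting, 377*(209) + 469*(-168) = 1.
So 377*209 ≡ 1 (mod 469), and 209 mod 469 = 209.

209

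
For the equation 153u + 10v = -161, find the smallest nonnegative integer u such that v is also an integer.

3

gcd(153, 10):
  153 = 15*10 + 3
  10 = 3*3 + 1
  3 = 3*1
so gcd(153, 10) = 1.
1 divides -161, so solutions exist.
Back-substitute for Bézout coefficients:
  1 = 10 - 3*3
  ... = 153*(-3) + 10*(46)
Scale by -161/1 = -161: (u₀, v₀) = (483, -7406).
General solution: u = 483 + 10t, v = -7406 - 153t for integer t.
u ≥ 0: smallest is 483 mod 10 = 3 (at t = -48), with v = -62.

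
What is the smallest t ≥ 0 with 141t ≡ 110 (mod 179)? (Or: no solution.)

gcd(179, 141) = 1  (179 = 1·141 + 38, 141 = 3·38 + 27, 38 = 1·27 + 11, 27 = 2·11 + 5, 11 = 2·5 + 1, 5 = 5·1).
1 divides 110, so solutions exist.
Back-substituting, 141·(-33) + 179·(26) = 1.
So 141·(-33) ≡ 1 (mod 179); multiply by 110: t ≡ -3630 (mod 179).
Smallest nonnegative: t = -3630 mod 179 = 129.

129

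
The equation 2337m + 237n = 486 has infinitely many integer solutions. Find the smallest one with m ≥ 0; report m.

14

gcd(2337, 237):
  2337 = 9×237 + 204
  237 = 1×204 + 33
  204 = 6×33 + 6
  33 = 5×6 + 3
  6 = 2×3
so gcd(2337, 237) = 3.
3 divides 486, so solutions exist.
Back-substitute for Bézout coefficients:
  3 = 33 - 5×6
  ... = 2337×(-36) + 237×(355)
Scale by 486/3 = 162: (m₀, n₀) = (-5832, 57510).
General solution: m = -5832 + 79t, n = 57510 - 779t for integer t.
m ≥ 0: smallest is -5832 mod 79 = 14 (at t = 74), with n = -136.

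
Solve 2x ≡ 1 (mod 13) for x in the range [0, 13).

7

gcd(13, 2) = 1  (13 = 6*2 + 1, 2 = 2*1).
Back-substituting, 2*(-6) + 13*(1) = 1.
So 2*-6 ≡ 1 (mod 13), and -6 mod 13 = 7.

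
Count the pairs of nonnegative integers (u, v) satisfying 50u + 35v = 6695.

19

gcd(50, 35) = 5.
By Bézout, 50·(-2) + 35·(3) = 5.
One solution: (3, 187).
General: u = 3 + 7t, v = 187 - 10t.
u ≥ 0 ⇒ t ≥ 0; v ≥ 0 ⇒ t ≤ 18. So t ∈ [0, 18]: 19 solutions.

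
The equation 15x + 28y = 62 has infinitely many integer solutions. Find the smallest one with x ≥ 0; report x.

gcd(28, 15) = 1.
1 divides 62, so solutions exist.
By Bézout, 15*(-13) + 28*(7) = 1.
Scale by 62/1 = 62: (x₀, y₀) = (-806, 434).
General solution: x = -806 + 28t, y = 434 - 15t for integer t.
x ≥ 0: smallest is -806 mod 28 = 6 (at t = 29), with y = -1.

6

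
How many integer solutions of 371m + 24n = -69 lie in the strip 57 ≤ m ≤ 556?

gcd(371, 24):
  371 = 15*24 + 11
  24 = 2*11 + 2
  11 = 5*2 + 1
  2 = 2*1
so gcd(371, 24) = 1.
Back-substitute for Bézout coefficients:
  1 = 11 - 5*2
  ... = 371*(11) + 24*(-170)
Scale by -69: particular solution (-759, 11730); reduce m mod 24: (9, -142).
General solution: m = 9 + 24t, n = -142 - 371t for integer t.
57 ≤ 9 + 24t ≤ 556 gives t ∈ [2, 22], which is 21 values.

21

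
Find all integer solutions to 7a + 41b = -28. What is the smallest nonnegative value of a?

37

gcd(41, 7) = 1.
1 divides -28, so solutions exist.
By Bézout, 7×(6) + 41×(-1) = 1.
Scale by -28/1 = -28: (a₀, b₀) = (-168, 28).
General solution: a = -168 + 41t, b = 28 - 7t for integer t.
a ≥ 0: smallest is -168 mod 41 = 37 (at t = 5), with b = -7.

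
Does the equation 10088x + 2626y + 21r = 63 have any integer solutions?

gcd(10088, 2626) = 26  (10088 = 3×2626 + 2210, 2626 = 1×2210 + 416, 2210 = 5×416 + 130, 416 = 3×130 + 26, 130 = 5×26).
gcd(26, 21) = 1.
1 divides 63, so integer solutions exist.

yes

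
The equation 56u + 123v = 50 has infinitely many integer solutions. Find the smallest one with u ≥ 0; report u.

gcd(123, 56) = 1  (123 = 2·56 + 11, 56 = 5·11 + 1, 11 = 11·1).
1 divides 50, so solutions exist.
Back-substituting, 56·(11) + 123·(-5) = 1.
Scale by 50/1 = 50: (u₀, v₀) = (550, -250).
General solution: u = 550 + 123t, v = -250 - 56t for integer t.
u ≥ 0: smallest is 550 mod 123 = 58 (at t = -4), with v = -26.

58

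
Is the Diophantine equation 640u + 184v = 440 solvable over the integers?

yes

gcd(640, 184) = 8  (640 = 3*184 + 88, 184 = 2*88 + 8, 88 = 11*8).
8 divides 440, so integer solutions exist.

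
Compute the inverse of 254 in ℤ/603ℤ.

311

gcd(603, 254) = 1.
By Bézout, 254·(-292) + 603·(123) = 1.
So 254·-292 ≡ 1 (mod 603), and -292 mod 603 = 311.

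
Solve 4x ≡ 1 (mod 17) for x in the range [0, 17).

13

gcd(17, 4) = 1.
By Bézout, 4×(-4) + 17×(1) = 1.
So 4×-4 ≡ 1 (mod 17), and -4 mod 17 = 13.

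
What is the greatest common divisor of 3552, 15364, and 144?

4

gcd(15364, 3552) = 4.
gcd(4, 144) = 4.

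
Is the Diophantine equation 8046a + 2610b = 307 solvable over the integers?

gcd(8046, 2610):
  8046 = 3×2610 + 216
  2610 = 12×216 + 18
  216 = 12×18
so gcd(8046, 2610) = 18.
18 does not divide 307 (remainder 1), so no integer solutions.

no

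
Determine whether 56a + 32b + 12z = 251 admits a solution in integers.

gcd(56, 32) = 8  (56 = 1*32 + 24, 32 = 1*24 + 8, 24 = 3*8).
gcd(8, 12) = 4.
4 does not divide 251 (remainder 3), so no integer solutions.

no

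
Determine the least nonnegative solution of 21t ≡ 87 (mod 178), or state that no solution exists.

gcd(178, 21):
  178 = 8×21 + 10
  21 = 2×10 + 1
  10 = 10×1
so gcd(178, 21) = 1.
1 divides 87, so solutions exist.
Back-substitute for Bézout coefficients:
  1 = 21 - 2×10
  ... = 21×(17) + 178×(-2)
So 21×(17) ≡ 1 (mod 178); multiply by 87: t ≡ 1479 (mod 178).
Smallest nonnegative: t = 1479 mod 178 = 55.

55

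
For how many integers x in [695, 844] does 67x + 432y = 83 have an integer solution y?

1

gcd(432, 67) = 1  (432 = 6×67 + 30, 67 = 2×30 + 7, 30 = 4×7 + 2, 7 = 3×2 + 1, 2 = 2×1).
Back-substituting, 67×(187) + 432×(-29) = 1.
Scale by 83: particular solution (15521, -2407); reduce x mod 432: (401, -62).
General solution: x = 401 + 432t, y = -62 - 67t for integer t.
695 ≤ 401 + 432t ≤ 844 gives t ∈ [1, 1], which is 1 value.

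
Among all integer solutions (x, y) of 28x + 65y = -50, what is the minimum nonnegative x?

40

gcd(65, 28):
  65 = 2*28 + 9
  28 = 3*9 + 1
  9 = 9*1
so gcd(65, 28) = 1.
1 divides -50, so solutions exist.
Back-substitute for Bézout coefficients:
  1 = 28 - 3*9
  ... = 28*(7) + 65*(-3)
Scale by -50/1 = -50: (x₀, y₀) = (-350, 150).
General solution: x = -350 + 65t, y = 150 - 28t for integer t.
x ≥ 0: smallest is -350 mod 65 = 40 (at t = 6), with y = -18.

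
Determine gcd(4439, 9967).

gcd(9967, 4439):
  9967 = 2×4439 + 1089
  4439 = 4×1089 + 83
  1089 = 13×83 + 10
  83 = 8×10 + 3
  10 = 3×3 + 1
  3 = 3×1
so gcd(9967, 4439) = 1.

1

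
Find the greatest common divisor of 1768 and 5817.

gcd(5817, 1768):
  5817 = 3×1768 + 513
  1768 = 3×513 + 229
  513 = 2×229 + 55
  229 = 4×55 + 9
  55 = 6×9 + 1
  9 = 9×1
so gcd(5817, 1768) = 1.

1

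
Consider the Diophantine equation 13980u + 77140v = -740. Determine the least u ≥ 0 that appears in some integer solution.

3719

gcd(77140, 13980) = 20  (77140 = 5·13980 + 7240, 13980 = 1·7240 + 6740, 7240 = 1·6740 + 500, 6740 = 13·500 + 240, 500 = 2·240 + 20, 240 = 12·20).
20 divides -740, so solutions exist.
Back-substituting, 13980·(-309) + 77140·(56) = 20.
Scale by -740/20 = -37: (u₀, v₀) = (11433, -2072).
General solution: u = 11433 + 3857t, v = -2072 - 699t for integer t.
u ≥ 0: smallest is 11433 mod 3857 = 3719 (at t = -2), with v = -674.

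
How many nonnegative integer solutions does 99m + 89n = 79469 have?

gcd(99, 89):
  99 = 1·89 + 10
  89 = 8·10 + 9
  10 = 1·9 + 1
  9 = 9·1
so gcd(99, 89) = 1.
Back-substitute for Bézout coefficients:
  1 = 10 - 1·9
  ... = 99·(9) + 89·(-10)
Scale by 79469: one solution is (715221, -794690). Reduce m mod 89: (17, 874).
General: m = 17 + 89t, n = 874 - 99t.
m ≥ 0 ⇒ t ≥ 0; n ≥ 0 ⇒ t ≤ 8. So t ∈ [0, 8]: 9 solutions.

9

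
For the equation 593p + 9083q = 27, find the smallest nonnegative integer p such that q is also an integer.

gcd(9083, 593) = 1.
1 divides 27, so solutions exist.
By Bézout, 593·(628) + 9083·(-41) = 1.
Scale by 27/1 = 27: (p₀, q₀) = (16956, -1107).
General solution: p = 16956 + 9083t, q = -1107 - 593t for integer t.
p ≥ 0: smallest is 16956 mod 9083 = 7873 (at t = -1), with q = -514.

7873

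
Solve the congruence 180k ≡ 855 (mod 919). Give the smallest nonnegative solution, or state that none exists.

694

gcd(919, 180) = 1.
1 divides 855, so solutions exist.
By Bézout, 180*(-97) + 919*(19) = 1.
So 180*(-97) ≡ 1 (mod 919); multiply by 855: k ≡ -82935 (mod 919).
Smallest nonnegative: k = -82935 mod 919 = 694.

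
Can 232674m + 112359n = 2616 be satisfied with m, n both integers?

no

gcd(232674, 112359) = 39  (232674 = 2×112359 + 7956, 112359 = 14×7956 + 975, 7956 = 8×975 + 156, 975 = 6×156 + 39, 156 = 4×39).
39 does not divide 2616 (remainder 3), so no integer solutions.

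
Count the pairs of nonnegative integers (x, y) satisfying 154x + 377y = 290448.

gcd(377, 154):
  377 = 2*154 + 69
  154 = 2*69 + 16
  69 = 4*16 + 5
  16 = 3*5 + 1
  5 = 5*1
so gcd(377, 154) = 1.
Back-substitute for Bézout coefficients:
  1 = 16 - 3*5
  ... = 154*(71) + 377*(-29)
Scale by 290448: one solution is (20621808, -8422992). Reduce x mod 377: (285, 654).
General: x = 285 + 377t, y = 654 - 154t.
x ≥ 0 ⇒ t ≥ 0; y ≥ 0 ⇒ t ≤ 4. So t ∈ [0, 4]: 5 solutions.

5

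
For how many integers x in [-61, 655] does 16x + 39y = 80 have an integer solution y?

18

gcd(39, 16) = 1.
By Bézout, 16·(-17) + 39·(7) = 1.
Particular solution: (5, 0).
General solution: x = 5 + 39t, y = 0 - 16t for integer t.
-61 ≤ 5 + 39t ≤ 655 gives t ∈ [-1, 16], which is 18 values.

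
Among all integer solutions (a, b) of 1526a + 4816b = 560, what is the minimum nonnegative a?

256

gcd(4816, 1526) = 14  (4816 = 3*1526 + 238, 1526 = 6*238 + 98, 238 = 2*98 + 42, 98 = 2*42 + 14, 42 = 3*14).
14 divides 560, so solutions exist.
Back-substituting, 1526*(101) + 4816*(-32) = 14.
Scale by 560/14 = 40: (a₀, b₀) = (4040, -1280).
General solution: a = 4040 + 344t, b = -1280 - 109t for integer t.
a ≥ 0: smallest is 4040 mod 344 = 256 (at t = -11), with b = -81.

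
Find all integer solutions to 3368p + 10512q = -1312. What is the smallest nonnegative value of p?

gcd(10512, 3368) = 8  (10512 = 3*3368 + 408, 3368 = 8*408 + 104, 408 = 3*104 + 96, 104 = 1*96 + 8, 96 = 12*8).
8 divides -1312, so solutions exist.
Back-substituting, 3368*(103) + 10512*(-33) = 8.
Scale by -1312/8 = -164: (p₀, q₀) = (-16892, 5412).
General solution: p = -16892 + 1314t, q = 5412 - 421t for integer t.
p ≥ 0: smallest is -16892 mod 1314 = 190 (at t = 13), with q = -61.

190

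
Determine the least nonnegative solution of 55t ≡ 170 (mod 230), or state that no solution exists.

gcd(230, 55) = 5.
5 divides 170, so solutions exist.
By Bézout, 55·(21) + 230·(-5) = 5.
So 55·(21) ≡ 5 (mod 230); multiply by 34: t ≡ 714 (mod 46).
Smallest nonnegative: t = 714 mod 46 = 24.

24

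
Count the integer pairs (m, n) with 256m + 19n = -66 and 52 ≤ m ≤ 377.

gcd(256, 19):
  256 = 13·19 + 9
  19 = 2·9 + 1
  9 = 9·1
so gcd(256, 19) = 1.
Back-substitute for Bézout coefficients:
  1 = 19 - 2·9
  ... = 256·(-2) + 19·(27)
Scale by -66: particular solution (132, -1782); reduce m mod 19: (18, -246).
General solution: m = 18 + 19t, n = -246 - 256t for integer t.
52 ≤ 18 + 19t ≤ 377 gives t ∈ [2, 18], which is 17 values.

17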